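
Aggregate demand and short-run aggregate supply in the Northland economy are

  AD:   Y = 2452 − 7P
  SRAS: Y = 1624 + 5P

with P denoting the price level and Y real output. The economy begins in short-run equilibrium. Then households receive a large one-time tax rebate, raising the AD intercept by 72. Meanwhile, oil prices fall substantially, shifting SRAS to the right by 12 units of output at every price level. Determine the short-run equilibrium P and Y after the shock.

P = 74, Y = 2006

After both shocks: AD is Y = 2524 − 7P and SRAS is Y = 1636 + 5P.
Setting them equal: 888 = 12P, so P = 74.
Y = 2524 − 7·74 = 2006.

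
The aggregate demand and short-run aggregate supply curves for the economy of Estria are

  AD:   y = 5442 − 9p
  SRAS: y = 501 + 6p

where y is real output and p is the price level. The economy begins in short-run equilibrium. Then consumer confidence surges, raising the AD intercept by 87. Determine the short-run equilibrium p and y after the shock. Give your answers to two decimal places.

This is a positive demand shock: AD shifts right.
New AD: y = 5529 − 9p.
Set AD = SRAS: 5529 − 9p = 501 + 6p, so 5028 = 15p and p = 335.20.
Substituting into AD, y = 2512.20.

p = 335.20, y = 2512.20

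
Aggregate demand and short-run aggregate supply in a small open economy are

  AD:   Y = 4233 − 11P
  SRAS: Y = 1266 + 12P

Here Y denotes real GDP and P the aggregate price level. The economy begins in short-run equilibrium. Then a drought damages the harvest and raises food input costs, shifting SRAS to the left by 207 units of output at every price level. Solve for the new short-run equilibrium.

This is a negative supply shock: SRAS shifts left.
New SRAS: Y = 1059 + 12P.
Set AD = SRAS: 4233 − 11P = 1059 + 12P, so 3174 = 23P and P = 138.
Y = 4233 − 11·138 = 2715.

P = 138, Y = 2715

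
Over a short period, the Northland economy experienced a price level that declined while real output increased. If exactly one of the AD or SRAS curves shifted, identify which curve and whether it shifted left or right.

P fell and Y rose. An AD shift moves P and Y in the same direction; an SRAS shift moves them in opposite directions.
Here P and Y moved in opposite directions, so the SRAS curve shifted.
Since Y rose, SRAS shifted right.

SRAS shifted right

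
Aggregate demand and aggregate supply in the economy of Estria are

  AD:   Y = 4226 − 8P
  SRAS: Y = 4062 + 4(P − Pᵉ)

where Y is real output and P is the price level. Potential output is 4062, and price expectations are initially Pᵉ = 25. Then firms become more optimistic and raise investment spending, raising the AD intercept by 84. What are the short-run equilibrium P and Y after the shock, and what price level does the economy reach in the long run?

AD shifts right: new AD is Y = 4310 − 8P. With Pᵉ = 25, SRAS is Y = 3962 + 4P.
Short run: 4310 − 8P = 3962 + 4P gives 348 = 12P, so P = 29 and Y = 4310 − 8·29 = 4078.
Y = 4078 is above potential 4062; expectations adjust and SRAS shifts left until Y = 4062.
Long run: on the new AD curve, 4062 = 4310 − 8P gives P = 31.

Short run: P = 29, Y = 4078. Long run: P = 31.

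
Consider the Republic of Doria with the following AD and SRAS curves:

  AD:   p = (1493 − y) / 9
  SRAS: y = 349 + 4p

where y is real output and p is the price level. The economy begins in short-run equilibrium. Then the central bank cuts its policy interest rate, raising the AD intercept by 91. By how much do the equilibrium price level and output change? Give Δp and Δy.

Δp = +7, Δy = +28

This is a positive demand shock: AD shifts right.
New AD: y = 1584 − 9p.
Set AD = SRAS: 1584 − 9p = 349 + 4p, so 1235 = 13p and p = 95.
y = 1584 − 9·95 = 729.
Initially p = 88, y = 701, so Δp = +7 and Δy = +28.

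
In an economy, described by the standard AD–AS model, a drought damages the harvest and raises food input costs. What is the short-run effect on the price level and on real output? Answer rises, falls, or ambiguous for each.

Price level: rises; output: falls

This is an adverse supply shock: SRAS shifts left.
Moving along the downward-sloping AD curve, P rises and Y falls.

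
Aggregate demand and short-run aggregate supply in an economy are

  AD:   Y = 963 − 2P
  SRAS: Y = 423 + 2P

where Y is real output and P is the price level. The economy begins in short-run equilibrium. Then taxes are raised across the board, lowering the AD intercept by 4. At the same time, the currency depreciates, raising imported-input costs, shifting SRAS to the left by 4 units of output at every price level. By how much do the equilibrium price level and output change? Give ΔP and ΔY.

After both shocks: AD is Y = 959 − 2P and SRAS is Y = 419 + 2P.
Setting them equal: 540 = 4P, so P = 135.
Y = 959 − 2·135 = 689.
Initially P = 135, Y = 693, so ΔP = +0 and ΔY = -4.

ΔP = +0, ΔY = -4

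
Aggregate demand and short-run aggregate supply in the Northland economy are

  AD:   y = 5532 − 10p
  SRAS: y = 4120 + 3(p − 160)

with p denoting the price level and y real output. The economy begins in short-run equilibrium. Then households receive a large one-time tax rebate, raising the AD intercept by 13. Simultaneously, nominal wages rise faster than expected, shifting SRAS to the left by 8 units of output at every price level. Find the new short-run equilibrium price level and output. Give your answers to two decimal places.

p = 147.15, y = 4073.46

After both shocks: AD is y = 5545 − 10p and SRAS is y = 3632 + 3p.
Setting them equal: 1913 = 13p, so p = 147.15.
Substituting into AD, y = 4073.46.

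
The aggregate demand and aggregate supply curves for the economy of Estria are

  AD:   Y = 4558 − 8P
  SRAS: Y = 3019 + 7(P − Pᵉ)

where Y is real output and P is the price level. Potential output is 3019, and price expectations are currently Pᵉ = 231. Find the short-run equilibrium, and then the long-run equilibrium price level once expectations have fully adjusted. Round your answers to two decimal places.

Short run: with Pᵉ = 231, SRAS is Y = 1402 + 7P. Setting AD = SRAS gives 3156 = 15P, so P = 210.40 and Y = 4558 − 8P = 2874.80.
Output 2874.80 is below potential 3019, so over time expected prices fall and SRAS shifts right until Y returns to 3019.
Long run: Y = 3019 on the AD curve gives 3019 = 4558 − 8P, so P = 192.38.

Short run: P = 210.40, Y = 2874.80. Long run: P = 192.38.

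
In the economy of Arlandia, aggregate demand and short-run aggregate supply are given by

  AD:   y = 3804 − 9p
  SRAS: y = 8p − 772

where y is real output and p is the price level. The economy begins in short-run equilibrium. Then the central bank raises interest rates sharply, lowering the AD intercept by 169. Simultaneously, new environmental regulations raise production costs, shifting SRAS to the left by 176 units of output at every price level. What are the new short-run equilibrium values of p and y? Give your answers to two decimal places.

p = 269.59, y = 1208.71

After both shocks: AD is y = 3635 − 9p and SRAS is y = 8p − 948.
Setting them equal: 4583 = 17p, so p = 269.59.
Substituting into AD, y = 1208.71.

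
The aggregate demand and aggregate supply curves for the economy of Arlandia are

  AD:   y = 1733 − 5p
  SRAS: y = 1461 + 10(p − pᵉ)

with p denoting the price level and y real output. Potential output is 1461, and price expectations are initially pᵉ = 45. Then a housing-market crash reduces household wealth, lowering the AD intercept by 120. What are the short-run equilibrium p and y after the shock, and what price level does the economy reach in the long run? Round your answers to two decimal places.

Short run: p = 40.13, y = 1412.33. Long run: p = 30.40.

AD shifts left: new AD is y = 1613 − 5p. With pᵉ = 45, SRAS is y = 1011 + 10p.
Short run: 1613 − 5p = 1011 + 10p gives 602 = 15p, so p = 40.13 and y = 1613 − 5p = 1412.33.
y = 1412.33 is below potential 1461; expectations adjust and SRAS shifts right until y = 1461.
Long run: on the new AD curve, 1461 = 1613 − 5p gives p = 30.40.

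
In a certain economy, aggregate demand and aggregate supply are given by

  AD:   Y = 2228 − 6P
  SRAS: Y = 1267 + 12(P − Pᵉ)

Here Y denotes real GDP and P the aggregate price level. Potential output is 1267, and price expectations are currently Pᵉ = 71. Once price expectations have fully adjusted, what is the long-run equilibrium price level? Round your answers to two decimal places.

Short run: with Pᵉ = 71, SRAS is Y = 415 + 12P. Setting AD = SRAS gives 1813 = 18P, so P = 100.72 and Y = 2228 − 6P = 1623.67.
Output 1623.67 is above potential 1267, so over time expected prices rise and SRAS shifts left until Y returns to 1267.
Long run: Y = 1267 on the AD curve gives 1267 = 2228 − 6P, so P = 160.17.

Long-run P = 160.17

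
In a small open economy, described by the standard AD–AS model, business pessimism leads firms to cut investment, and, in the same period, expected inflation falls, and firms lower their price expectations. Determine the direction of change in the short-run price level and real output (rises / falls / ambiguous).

Price level: falls; output: ambiguous

The first event is a negative demand shock: AD shifts left, which by itself pushes P down and Y down.
The second is a favourable supply shock: SRAS shifts right, which by itself pushes P down and Y up.
Both shocks push P down, so P falls. The two shocks push Y in opposite directions, so the effect on Y is ambiguous.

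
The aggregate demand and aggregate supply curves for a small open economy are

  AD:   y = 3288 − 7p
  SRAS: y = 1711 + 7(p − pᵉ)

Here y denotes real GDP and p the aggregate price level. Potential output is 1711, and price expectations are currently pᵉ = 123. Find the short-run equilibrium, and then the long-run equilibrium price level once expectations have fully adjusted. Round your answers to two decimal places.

Short run: p = 174.14, y = 2069.00. Long run: p = 225.29.

Short run: with pᵉ = 123, SRAS is y = 850 + 7p. Setting AD = SRAS gives 2438 = 14p, so p = 174.14 and y = 3288 − 7p = 2069.00.
Output 2069.00 is above potential 1711, so over time expected prices rise and SRAS shifts left until y returns to 1711.
Long run: y = 1711 on the AD curve gives 1711 = 3288 − 7p, so p = 225.29.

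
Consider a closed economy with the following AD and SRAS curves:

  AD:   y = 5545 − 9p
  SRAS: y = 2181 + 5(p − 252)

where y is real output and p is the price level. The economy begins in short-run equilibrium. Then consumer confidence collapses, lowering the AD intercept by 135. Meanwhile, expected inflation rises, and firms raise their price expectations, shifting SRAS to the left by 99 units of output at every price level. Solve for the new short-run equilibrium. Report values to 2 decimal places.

After both shocks: AD is y = 5410 − 9p and SRAS is y = 822 + 5p.
Setting them equal: 4588 = 14p, so p = 327.71.
Substituting into AD, y = 2460.57.

p = 327.71, y = 2460.57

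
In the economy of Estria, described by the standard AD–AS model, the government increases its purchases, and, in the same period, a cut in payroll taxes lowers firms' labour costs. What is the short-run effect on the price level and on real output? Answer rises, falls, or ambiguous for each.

The first event is a positive demand shock: AD shifts right, which by itself pushes P up and Y up.
The second is a favourable supply shock: SRAS shifts right, which by itself pushes P down and Y up.
The two shocks push P in opposite directions, so the effect on P is ambiguous. Both shocks push Y up, so Y rises.

Price level: ambiguous; output: rises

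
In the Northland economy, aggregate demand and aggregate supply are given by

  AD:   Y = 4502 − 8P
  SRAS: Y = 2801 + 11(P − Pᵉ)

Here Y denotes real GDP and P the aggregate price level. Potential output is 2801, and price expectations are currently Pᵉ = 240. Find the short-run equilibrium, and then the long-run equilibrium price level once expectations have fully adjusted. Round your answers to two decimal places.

Short run: P = 228.47, Y = 2674.21. Long run: P = 212.63.

Short run: with Pᵉ = 240, SRAS is Y = 161 + 11P. Setting AD = SRAS gives 4341 = 19P, so P = 228.47 and Y = 4502 − 8P = 2674.21.
Output 2674.21 is below potential 2801, so over time expected prices fall and SRAS shifts right until Y returns to 2801.
Long run: Y = 2801 on the AD curve gives 2801 = 4502 − 8P, so P = 212.63.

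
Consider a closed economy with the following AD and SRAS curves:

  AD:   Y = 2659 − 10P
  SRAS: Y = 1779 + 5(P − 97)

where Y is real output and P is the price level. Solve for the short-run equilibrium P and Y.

P = 91, Y = 1749

Write SRAS as Y = 1779 + 5P − 485 = 1294 + 5P.
Set AD = SRAS: 2659 − 10P = 1294 + 5P, so 1365 = 15P and P = 91.
Then Y = 2659 − 10·91 = 1749.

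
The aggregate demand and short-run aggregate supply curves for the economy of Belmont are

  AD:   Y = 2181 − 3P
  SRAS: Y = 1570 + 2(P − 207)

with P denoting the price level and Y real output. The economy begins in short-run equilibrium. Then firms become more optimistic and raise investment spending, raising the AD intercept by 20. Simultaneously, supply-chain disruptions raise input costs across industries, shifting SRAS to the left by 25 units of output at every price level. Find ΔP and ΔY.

After both shocks: AD is Y = 2201 − 3P and SRAS is Y = 1131 + 2P.
Setting them equal: 1070 = 5P, so P = 214.
Y = 2201 − 3·214 = 1559.
Initially P = 205, Y = 1566, so ΔP = +9 and ΔY = -7.

ΔP = +9, ΔY = -7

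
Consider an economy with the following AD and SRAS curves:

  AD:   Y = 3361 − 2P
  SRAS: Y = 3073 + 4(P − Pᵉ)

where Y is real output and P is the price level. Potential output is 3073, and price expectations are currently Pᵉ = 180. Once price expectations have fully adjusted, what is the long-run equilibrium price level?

Short run: with Pᵉ = 180, SRAS is Y = 2353 + 4P. Setting AD = SRAS gives 1008 = 6P, so P = 168 and Y = 3361 − 2·168 = 3025.
Output 3025 is below potential 3073, so over time expected prices fall and SRAS shifts right until Y returns to 3073.
Long run: Y = 3073 on the AD curve gives 3073 = 3361 − 2P, so P = 144.

Long-run P = 144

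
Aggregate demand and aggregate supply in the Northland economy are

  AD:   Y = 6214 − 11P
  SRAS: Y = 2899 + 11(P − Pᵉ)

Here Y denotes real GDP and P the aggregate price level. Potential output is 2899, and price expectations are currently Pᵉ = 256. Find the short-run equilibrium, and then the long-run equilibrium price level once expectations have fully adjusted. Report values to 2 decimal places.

Short run: P = 278.68, Y = 3148.50. Long run: P = 301.36.

Short run: with Pᵉ = 256, SRAS is Y = 83 + 11P. Setting AD = SRAS gives 6131 = 22P, so P = 278.68 and Y = 6214 − 11P = 3148.50.
Output 3148.50 is above potential 2899, so over time expected prices rise and SRAS shifts left until Y returns to 2899.
Long run: Y = 2899 on the AD curve gives 2899 = 6214 − 11P, so P = 301.36.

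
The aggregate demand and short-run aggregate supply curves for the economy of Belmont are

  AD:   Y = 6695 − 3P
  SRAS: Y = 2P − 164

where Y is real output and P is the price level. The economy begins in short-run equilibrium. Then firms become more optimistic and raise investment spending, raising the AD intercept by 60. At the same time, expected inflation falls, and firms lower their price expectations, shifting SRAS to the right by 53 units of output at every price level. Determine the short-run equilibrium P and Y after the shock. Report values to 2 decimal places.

P = 1373.20, Y = 2635.40

After both shocks: AD is Y = 6755 − 3P and SRAS is Y = 2P − 111.
Setting them equal: 6866 = 5P, so P = 1373.20.
Substituting into AD, Y = 2635.40.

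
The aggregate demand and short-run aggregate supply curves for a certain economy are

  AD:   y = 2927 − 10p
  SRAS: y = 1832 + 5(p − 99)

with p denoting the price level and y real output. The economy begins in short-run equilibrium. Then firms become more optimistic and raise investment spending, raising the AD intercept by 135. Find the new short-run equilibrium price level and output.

This is a positive demand shock: AD shifts right.
New AD: y = 3062 − 10p.
SRAS can be written y = 1337 + 5p.
Set AD = SRAS: 3062 − 10p = 1337 + 5p, so 1725 = 15p and p = 115.
y = 3062 − 10·115 = 1912.

p = 115, y = 1912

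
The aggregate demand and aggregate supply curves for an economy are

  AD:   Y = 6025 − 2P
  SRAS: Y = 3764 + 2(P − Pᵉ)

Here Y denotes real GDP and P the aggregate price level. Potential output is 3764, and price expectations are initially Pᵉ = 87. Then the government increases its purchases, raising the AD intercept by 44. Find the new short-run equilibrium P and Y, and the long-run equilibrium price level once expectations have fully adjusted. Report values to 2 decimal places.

AD shifts right: new AD is Y = 6069 − 2P. With Pᵉ = 87, SRAS is Y = 3590 + 2P.
Short run: 6069 − 2P = 3590 + 2P gives 2479 = 4P, so P = 619.75 and Y = 6069 − 2P = 4829.50.
Y = 4829.50 is above potential 3764; expectations adjust and SRAS shifts left until Y = 3764.
Long run: on the new AD curve, 3764 = 6069 − 2P gives P = 1152.50.

Short run: P = 619.75, Y = 4829.50. Long run: P = 1152.50.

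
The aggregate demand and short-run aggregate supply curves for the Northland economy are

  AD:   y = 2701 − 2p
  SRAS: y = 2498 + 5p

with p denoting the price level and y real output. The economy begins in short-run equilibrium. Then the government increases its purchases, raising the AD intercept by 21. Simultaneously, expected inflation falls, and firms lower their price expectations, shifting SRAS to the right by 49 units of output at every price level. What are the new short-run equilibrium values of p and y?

After both shocks: AD is y = 2722 − 2p and SRAS is y = 2547 + 5p.
Setting them equal: 175 = 7p, so p = 25.
y = 2722 − 2·25 = 2672.

p = 25, y = 2672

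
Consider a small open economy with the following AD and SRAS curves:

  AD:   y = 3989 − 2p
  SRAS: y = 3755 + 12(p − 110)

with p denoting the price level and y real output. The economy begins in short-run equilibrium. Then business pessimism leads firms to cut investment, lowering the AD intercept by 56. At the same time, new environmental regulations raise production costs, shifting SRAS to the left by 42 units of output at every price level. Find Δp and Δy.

After both shocks: AD is y = 3933 − 2p and SRAS is y = 2393 + 12p.
Setting them equal: 1540 = 14p, so p = 110.
y = 3933 − 2·110 = 3713.
Initially p = 111, y = 3767, so Δp = -1 and Δy = -54.

Δp = -1, Δy = -54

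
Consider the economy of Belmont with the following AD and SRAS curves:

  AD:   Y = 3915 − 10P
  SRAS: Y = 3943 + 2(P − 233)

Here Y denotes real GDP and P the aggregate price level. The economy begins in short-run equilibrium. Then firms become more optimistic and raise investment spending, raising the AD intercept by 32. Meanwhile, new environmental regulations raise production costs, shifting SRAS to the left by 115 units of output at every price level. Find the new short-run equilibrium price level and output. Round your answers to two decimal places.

P = 48.75, Y = 3459.50

After both shocks: AD is Y = 3947 − 10P and SRAS is Y = 3362 + 2P.
Setting them equal: 585 = 12P, so P = 48.75.
Substituting into AD, Y = 3459.50.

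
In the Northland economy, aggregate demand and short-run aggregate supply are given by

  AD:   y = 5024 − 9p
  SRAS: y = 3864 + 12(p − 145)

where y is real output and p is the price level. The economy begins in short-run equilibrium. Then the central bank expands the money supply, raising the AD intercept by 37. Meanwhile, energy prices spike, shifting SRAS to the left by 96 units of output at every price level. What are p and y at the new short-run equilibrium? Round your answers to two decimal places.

After both shocks: AD is y = 5061 − 9p and SRAS is y = 2028 + 12p.
Setting them equal: 3033 = 21p, so p = 144.43.
Substituting into AD, y = 3761.14.

p = 144.43, y = 3761.14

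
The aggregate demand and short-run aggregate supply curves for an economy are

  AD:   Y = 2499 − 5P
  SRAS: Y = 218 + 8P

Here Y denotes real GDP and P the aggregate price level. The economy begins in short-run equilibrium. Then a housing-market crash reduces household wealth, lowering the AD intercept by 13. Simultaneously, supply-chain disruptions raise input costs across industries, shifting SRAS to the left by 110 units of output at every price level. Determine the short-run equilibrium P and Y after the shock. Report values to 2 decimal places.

P = 182.92, Y = 1571.38

After both shocks: AD is Y = 2486 − 5P and SRAS is Y = 108 + 8P.
Setting them equal: 2378 = 13P, so P = 182.92.
Substituting into AD, Y = 1571.38.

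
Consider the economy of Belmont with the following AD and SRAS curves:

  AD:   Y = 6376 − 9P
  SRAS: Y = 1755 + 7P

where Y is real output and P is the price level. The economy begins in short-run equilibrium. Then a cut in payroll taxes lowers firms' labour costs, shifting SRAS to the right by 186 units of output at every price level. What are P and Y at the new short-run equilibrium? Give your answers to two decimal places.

P = 277.19, Y = 3881.31

This is a positive supply shock: SRAS shifts right.
New SRAS: Y = 1941 + 7P.
Set AD = SRAS: 6376 − 9P = 1941 + 7P, so 4435 = 16P and P = 277.19.
Substituting into AD, Y = 3881.31.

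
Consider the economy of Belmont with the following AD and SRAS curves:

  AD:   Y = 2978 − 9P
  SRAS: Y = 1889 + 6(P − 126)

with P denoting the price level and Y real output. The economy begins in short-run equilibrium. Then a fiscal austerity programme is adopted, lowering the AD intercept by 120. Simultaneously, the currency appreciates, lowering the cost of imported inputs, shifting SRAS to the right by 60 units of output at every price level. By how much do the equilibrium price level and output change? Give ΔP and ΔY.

After both shocks: AD is Y = 2858 − 9P and SRAS is Y = 1193 + 6P.
Setting them equal: 1665 = 15P, so P = 111.
Y = 2858 − 9·111 = 1859.
Initially P = 123, Y = 1871, so ΔP = -12 and ΔY = -12.

ΔP = -12, ΔY = -12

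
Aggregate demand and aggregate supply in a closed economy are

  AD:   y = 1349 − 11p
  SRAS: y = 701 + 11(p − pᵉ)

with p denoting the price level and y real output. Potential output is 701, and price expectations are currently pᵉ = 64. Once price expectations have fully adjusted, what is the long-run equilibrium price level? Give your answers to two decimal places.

Short run: with pᵉ = 64, SRAS is y = 11p − 3. Setting AD = SRAS gives 1352 = 22p, so p = 61.45 and y = 1349 − 11p = 673.00.
Output 673.00 is below potential 701, so over time expected prices fall and SRAS shifts right until y returns to 701.
Long run: y = 701 on the AD curve gives 701 = 1349 − 11p, so p = 58.91.

Long-run p = 58.91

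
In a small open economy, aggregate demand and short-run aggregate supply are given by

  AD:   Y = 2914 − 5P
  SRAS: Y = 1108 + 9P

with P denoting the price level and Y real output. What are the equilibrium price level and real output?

P = 129, Y = 2269

Set AD = SRAS: 2914 − 5P = 1108 + 9P, so 1806 = 14P and P = 129.
Then Y = 2914 − 5·129 = 2269.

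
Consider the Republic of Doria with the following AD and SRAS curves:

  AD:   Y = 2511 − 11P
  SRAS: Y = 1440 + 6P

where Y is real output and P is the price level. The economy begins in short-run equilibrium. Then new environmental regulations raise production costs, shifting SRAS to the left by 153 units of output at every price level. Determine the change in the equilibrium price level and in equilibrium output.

ΔP = +9, ΔY = -99

This is a negative supply shock: SRAS shifts left.
New SRAS: Y = 1287 + 6P.
Set AD = SRAS: 2511 − 11P = 1287 + 6P, so 1224 = 17P and P = 72.
Y = 2511 − 11·72 = 1719.
Initially P = 63, Y = 1818, so ΔP = +9 and ΔY = -99.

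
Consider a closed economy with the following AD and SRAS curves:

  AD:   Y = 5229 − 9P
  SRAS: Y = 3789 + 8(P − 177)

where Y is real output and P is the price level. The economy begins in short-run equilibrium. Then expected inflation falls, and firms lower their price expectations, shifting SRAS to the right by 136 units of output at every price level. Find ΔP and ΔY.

This is a positive supply shock: SRAS shifts right.
New SRAS: Y = 2509 + 8P.
Set AD = SRAS: 5229 − 9P = 2509 + 8P, so 2720 = 17P and P = 160.
Y = 5229 − 9·160 = 3789.
Initially P = 168, Y = 3717, so ΔP = -8 and ΔY = +72.

ΔP = -8, ΔY = +72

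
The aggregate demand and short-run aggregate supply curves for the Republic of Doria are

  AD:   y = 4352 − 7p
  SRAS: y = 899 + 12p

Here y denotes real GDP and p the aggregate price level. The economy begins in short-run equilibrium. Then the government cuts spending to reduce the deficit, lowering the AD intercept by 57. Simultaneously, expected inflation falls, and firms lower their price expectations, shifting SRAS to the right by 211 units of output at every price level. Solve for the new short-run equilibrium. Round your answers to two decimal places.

p = 167.63, y = 3121.58

After both shocks: AD is y = 4295 − 7p and SRAS is y = 1110 + 12p.
Setting them equal: 3185 = 19p, so p = 167.63.
Substituting into AD, y = 3121.58.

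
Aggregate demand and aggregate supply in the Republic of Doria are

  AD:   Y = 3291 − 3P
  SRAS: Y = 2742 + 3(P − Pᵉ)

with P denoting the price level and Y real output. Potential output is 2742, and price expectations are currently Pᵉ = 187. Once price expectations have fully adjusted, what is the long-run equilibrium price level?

Short run: with Pᵉ = 187, SRAS is Y = 2181 + 3P. Setting AD = SRAS gives 1110 = 6P, so P = 185 and Y = 3291 − 3·185 = 2736.
Output 2736 is below potential 2742, so over time expected prices fall and SRAS shifts right until Y returns to 2742.
Long run: Y = 2742 on the AD curve gives 2742 = 3291 − 3P, so P = 183.

Long-run P = 183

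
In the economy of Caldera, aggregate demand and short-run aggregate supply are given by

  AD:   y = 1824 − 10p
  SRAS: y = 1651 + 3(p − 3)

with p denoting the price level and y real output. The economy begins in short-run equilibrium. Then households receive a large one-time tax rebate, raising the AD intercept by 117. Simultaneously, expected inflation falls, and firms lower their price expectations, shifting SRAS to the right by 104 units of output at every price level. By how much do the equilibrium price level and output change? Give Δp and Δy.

After both shocks: AD is y = 1941 − 10p and SRAS is y = 1746 + 3p.
Setting them equal: 195 = 13p, so p = 15.
y = 1941 − 10·15 = 1791.
Initially p = 14, y = 1684, so Δp = +1 and Δy = +107.

Δp = +1, Δy = +107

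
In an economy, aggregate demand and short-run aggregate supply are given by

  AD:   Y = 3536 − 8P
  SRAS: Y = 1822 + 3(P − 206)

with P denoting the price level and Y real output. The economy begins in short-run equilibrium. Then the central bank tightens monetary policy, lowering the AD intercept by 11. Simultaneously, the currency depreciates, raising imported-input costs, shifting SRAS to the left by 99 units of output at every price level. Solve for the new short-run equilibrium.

P = 220, Y = 1765

After both shocks: AD is Y = 3525 − 8P and SRAS is Y = 1105 + 3P.
Setting them equal: 2420 = 11P, so P = 220.
Y = 3525 − 8·220 = 1765.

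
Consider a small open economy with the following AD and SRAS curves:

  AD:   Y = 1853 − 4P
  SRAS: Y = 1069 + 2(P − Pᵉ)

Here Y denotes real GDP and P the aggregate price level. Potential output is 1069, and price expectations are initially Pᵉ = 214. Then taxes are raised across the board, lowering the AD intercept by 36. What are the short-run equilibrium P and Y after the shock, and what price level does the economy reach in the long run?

AD shifts left: new AD is Y = 1817 − 4P. With Pᵉ = 214, SRAS is Y = 641 + 2P.
Short run: 1817 − 4P = 641 + 2P gives 1176 = 6P, so P = 196 and Y = 1817 − 4·196 = 1033.
Y = 1033 is below potential 1069; expectations adjust and SRAS shifts right until Y = 1069.
Long run: on the new AD curve, 1069 = 1817 − 4P gives P = 187.

Short run: P = 196, Y = 1033. Long run: P = 187.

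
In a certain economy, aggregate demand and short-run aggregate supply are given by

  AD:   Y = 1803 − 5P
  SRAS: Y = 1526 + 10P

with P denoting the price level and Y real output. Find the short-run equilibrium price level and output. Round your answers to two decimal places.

P = 18.47, Y = 1710.67

Set AD = SRAS: 1803 − 5P = 1526 + 10P, so 277 = 15P and P = 18.47.
Substituting into AD, Y = 1803 − 5P = 1710.67.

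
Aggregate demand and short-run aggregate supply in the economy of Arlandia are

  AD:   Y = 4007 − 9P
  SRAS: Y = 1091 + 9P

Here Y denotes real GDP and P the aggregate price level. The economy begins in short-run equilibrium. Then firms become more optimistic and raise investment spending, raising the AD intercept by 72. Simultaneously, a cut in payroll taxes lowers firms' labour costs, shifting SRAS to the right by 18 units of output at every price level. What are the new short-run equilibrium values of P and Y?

After both shocks: AD is Y = 4079 − 9P and SRAS is Y = 1109 + 9P.
Setting them equal: 2970 = 18P, so P = 165.
Y = 4079 − 9·165 = 2594.

P = 165, Y = 2594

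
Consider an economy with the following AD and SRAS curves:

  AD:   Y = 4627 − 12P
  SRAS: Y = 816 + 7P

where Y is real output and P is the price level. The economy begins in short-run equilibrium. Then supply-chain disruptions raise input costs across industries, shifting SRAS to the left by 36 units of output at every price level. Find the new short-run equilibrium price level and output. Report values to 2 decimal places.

P = 202.47, Y = 2197.32

This is a negative supply shock: SRAS shifts left.
New SRAS: Y = 780 + 7P.
Set AD = SRAS: 4627 − 12P = 780 + 7P, so 3847 = 19P and P = 202.47.
Substituting into AD, Y = 2197.32.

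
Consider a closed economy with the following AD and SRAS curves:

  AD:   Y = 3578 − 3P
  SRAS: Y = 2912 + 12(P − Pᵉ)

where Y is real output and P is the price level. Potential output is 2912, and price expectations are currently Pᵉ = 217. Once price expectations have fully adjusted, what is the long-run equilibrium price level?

Long-run P = 222

Short run: with Pᵉ = 217, SRAS is Y = 308 + 12P. Setting AD = SRAS gives 3270 = 15P, so P = 218 and Y = 3578 − 3·218 = 2924.
Output 2924 is above potential 2912, so over time expected prices rise and SRAS shifts left until Y returns to 2912.
Long run: Y = 2912 on the AD curve gives 2912 = 3578 − 3P, so P = 222.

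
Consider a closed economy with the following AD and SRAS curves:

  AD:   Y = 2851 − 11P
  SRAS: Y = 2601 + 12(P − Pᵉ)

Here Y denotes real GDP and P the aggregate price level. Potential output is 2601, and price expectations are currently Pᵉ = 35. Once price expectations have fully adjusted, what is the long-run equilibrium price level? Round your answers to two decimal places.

Long-run P = 22.73

Short run: with Pᵉ = 35, SRAS is Y = 2181 + 12P. Setting AD = SRAS gives 670 = 23P, so P = 29.13 and Y = 2851 − 11P = 2530.57.
Output 2530.57 is below potential 2601, so over time expected prices fall and SRAS shifts right until Y returns to 2601.
Long run: Y = 2601 on the AD curve gives 2601 = 2851 − 11P, so P = 22.73.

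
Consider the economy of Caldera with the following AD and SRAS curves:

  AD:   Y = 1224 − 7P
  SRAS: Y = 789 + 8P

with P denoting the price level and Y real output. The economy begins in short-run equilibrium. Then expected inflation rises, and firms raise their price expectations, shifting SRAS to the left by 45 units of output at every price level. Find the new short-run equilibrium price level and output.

This is a negative supply shock: SRAS shifts left.
New SRAS: Y = 744 + 8P.
Set AD = SRAS: 1224 − 7P = 744 + 8P, so 480 = 15P and P = 32.
Y = 1224 − 7·32 = 1000.

P = 32, Y = 1000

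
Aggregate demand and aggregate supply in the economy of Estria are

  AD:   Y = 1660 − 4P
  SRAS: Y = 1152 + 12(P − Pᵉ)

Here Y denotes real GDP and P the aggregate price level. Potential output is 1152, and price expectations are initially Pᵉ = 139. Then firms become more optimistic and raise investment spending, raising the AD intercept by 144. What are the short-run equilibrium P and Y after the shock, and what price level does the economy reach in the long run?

Short run: P = 145, Y = 1224. Long run: P = 163.

AD shifts right: new AD is Y = 1804 − 4P. With Pᵉ = 139, SRAS is Y = 12P − 516.
Short run: 1804 − 4P = 12P − 516 gives 2320 = 16P, so P = 145 and Y = 1804 − 4·145 = 1224.
Y = 1224 is above potential 1152; expectations adjust and SRAS shifts left until Y = 1152.
Long run: on the new AD curve, 1152 = 1804 − 4P gives P = 163.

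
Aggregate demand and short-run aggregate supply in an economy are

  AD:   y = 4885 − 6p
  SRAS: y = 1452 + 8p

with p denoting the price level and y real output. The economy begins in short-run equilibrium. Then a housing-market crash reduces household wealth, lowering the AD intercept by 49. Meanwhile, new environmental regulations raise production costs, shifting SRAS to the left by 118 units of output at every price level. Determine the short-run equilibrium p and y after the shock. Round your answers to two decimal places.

p = 250.14, y = 3335.14

After both shocks: AD is y = 4836 − 6p and SRAS is y = 1334 + 8p.
Setting them equal: 3502 = 14p, so p = 250.14.
Substituting into AD, y = 3335.14.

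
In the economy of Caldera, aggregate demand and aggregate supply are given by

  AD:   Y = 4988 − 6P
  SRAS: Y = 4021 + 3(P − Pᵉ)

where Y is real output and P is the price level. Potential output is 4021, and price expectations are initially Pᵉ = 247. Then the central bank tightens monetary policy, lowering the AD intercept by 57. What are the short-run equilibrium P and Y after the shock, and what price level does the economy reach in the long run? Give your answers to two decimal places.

AD shifts left: new AD is Y = 4931 − 6P. With Pᵉ = 247, SRAS is Y = 3280 + 3P.
Short run: 4931 − 6P = 3280 + 3P gives 1651 = 9P, so P = 183.44 and Y = 4931 − 6P = 3830.33.
Y = 3830.33 is below potential 4021; expectations adjust and SRAS shifts right until Y = 4021.
Long run: on the new AD curve, 4021 = 4931 − 6P gives P = 151.67.

Short run: P = 183.44, Y = 3830.33. Long run: P = 151.67.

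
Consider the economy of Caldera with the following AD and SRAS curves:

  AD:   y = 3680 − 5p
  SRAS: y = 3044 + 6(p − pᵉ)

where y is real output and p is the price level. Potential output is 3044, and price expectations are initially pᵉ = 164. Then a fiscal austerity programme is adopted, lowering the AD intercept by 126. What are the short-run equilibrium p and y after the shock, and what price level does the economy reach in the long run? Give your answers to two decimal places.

AD shifts left: new AD is y = 3554 − 5p. With pᵉ = 164, SRAS is y = 2060 + 6p.
Short run: 3554 − 5p = 2060 + 6p gives 1494 = 11p, so p = 135.82 and y = 3554 − 5p = 2874.91.
y = 2874.91 is below potential 3044; expectations adjust and SRAS shifts right until y = 3044.
Long run: on the new AD curve, 3044 = 3554 − 5p gives p = 102.00.

Short run: p = 135.82, y = 2874.91. Long run: p = 102.00.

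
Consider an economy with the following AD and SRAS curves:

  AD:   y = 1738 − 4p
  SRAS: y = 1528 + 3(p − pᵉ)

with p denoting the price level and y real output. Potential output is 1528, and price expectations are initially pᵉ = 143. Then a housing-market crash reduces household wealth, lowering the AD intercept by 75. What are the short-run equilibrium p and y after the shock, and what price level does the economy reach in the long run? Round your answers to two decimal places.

AD shifts left: new AD is y = 1663 − 4p. With pᵉ = 143, SRAS is y = 1099 + 3p.
Short run: 1663 − 4p = 1099 + 3p gives 564 = 7p, so p = 80.57 and y = 1663 − 4p = 1340.71.
y = 1340.71 is below potential 1528; expectations adjust and SRAS shifts right until y = 1528.
Long run: on the new AD curve, 1528 = 1663 − 4p gives p = 33.75.

Short run: p = 80.57, y = 1340.71. Long run: p = 33.75.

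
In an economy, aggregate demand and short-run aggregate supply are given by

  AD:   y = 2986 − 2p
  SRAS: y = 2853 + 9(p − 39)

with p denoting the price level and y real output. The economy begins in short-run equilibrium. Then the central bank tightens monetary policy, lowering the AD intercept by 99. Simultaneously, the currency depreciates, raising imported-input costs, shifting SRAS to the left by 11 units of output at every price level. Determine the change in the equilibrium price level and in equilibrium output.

Δp = -8, Δy = -83

After both shocks: AD is y = 2887 − 2p and SRAS is y = 2491 + 9p.
Setting them equal: 396 = 11p, so p = 36.
y = 2887 − 2·36 = 2815.
Initially p = 44, y = 2898, so Δp = -8 and Δy = -83.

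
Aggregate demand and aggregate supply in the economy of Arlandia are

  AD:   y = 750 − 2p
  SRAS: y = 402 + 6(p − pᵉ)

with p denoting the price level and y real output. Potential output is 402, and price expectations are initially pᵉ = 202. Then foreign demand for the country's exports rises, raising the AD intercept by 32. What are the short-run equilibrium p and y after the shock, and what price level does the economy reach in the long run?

AD shifts right: new AD is y = 782 − 2p. With pᵉ = 202, SRAS is y = 6p − 810.
Short run: 782 − 2p = 6p − 810 gives 1592 = 8p, so p = 199 and y = 782 − 2·199 = 384.
y = 384 is below potential 402; expectations adjust and SRAS shifts right until y = 402.
Long run: on the new AD curve, 402 = 782 − 2p gives p = 190.

Short run: p = 199, y = 384. Long run: p = 190.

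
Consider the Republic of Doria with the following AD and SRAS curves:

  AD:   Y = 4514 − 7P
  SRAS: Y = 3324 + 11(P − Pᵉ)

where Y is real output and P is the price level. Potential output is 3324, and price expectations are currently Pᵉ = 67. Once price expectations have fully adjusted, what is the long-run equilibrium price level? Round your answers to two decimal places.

Long-run P = 170.00

Short run: with Pᵉ = 67, SRAS is Y = 2587 + 11P. Setting AD = SRAS gives 1927 = 18P, so P = 107.06 and Y = 4514 − 7P = 3764.61.
Output 3764.61 is above potential 3324, so over time expected prices rise and SRAS shifts left until Y returns to 3324.
Long run: Y = 3324 on the AD curve gives 3324 = 4514 − 7P, so P = 170.00.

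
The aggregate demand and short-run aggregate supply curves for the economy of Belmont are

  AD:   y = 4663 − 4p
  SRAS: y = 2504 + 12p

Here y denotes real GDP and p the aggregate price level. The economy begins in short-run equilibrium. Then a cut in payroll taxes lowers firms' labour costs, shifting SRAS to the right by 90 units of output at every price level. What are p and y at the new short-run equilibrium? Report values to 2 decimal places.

p = 129.31, y = 4145.75

This is a positive supply shock: SRAS shifts right.
New SRAS: y = 2594 + 12p.
Set AD = SRAS: 4663 − 4p = 2594 + 12p, so 2069 = 16p and p = 129.31.
Substituting into AD, y = 4145.75.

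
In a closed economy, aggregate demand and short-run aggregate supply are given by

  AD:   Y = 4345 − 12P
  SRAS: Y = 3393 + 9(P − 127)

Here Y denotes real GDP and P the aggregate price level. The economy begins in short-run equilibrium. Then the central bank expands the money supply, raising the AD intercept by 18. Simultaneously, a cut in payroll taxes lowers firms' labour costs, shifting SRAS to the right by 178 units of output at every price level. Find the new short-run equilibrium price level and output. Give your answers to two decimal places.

After both shocks: AD is Y = 4363 − 12P and SRAS is Y = 2428 + 9P.
Setting them equal: 1935 = 21P, so P = 92.14.
Substituting into AD, Y = 3257.29.

P = 92.14, Y = 3257.29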